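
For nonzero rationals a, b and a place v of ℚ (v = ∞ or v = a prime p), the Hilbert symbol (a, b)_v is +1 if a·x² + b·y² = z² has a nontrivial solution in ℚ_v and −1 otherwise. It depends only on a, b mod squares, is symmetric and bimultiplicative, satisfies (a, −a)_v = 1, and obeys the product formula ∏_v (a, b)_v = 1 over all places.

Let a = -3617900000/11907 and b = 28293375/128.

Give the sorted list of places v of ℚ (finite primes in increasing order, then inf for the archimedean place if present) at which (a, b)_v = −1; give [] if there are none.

[11, 23]

(a, b) ≡ (-8970, 6270) mod (ℚ^×)²; places V = {2, 3, 5, 7, 11, 13, 19, 23, ∞}.
(a,b)_3: α=-5, u≡1; β=1, v≡2 (mod 3); (1|3)=+1, (2|3)=-1; sign (−1)^1·+1^1·-1^-5 = +1.
(a,b)_19: α=0, u≡11; β=3, v≡11 (mod 19); (11|19)=+1, (11|19)=+1; sign (−1)^0·+1^3·+1^0 = +1.
(a,b)_2: α=5, β=-7; u≡3, v≡7 (mod 8); ε(u)ε(v)=1·1, αω(v)=5·0, βω(u)=-7·1; sum ≡ 0  ⇒  +1.
(a,b)_5: α=5, u≡1; β=3, v≡4 (mod 5); (1|5)=+1, (4|5)=+1; sign (−1)^0·+1^3·+1^5 = +1.
(a,b)_13: α=1, u≡4; β=0, v≡10 (mod 13); (4|13)=+1, (10|13)=+1; sign (−1)^0·+1^0·+1^1 = +1.
(a,b)_7: α=-2, u≡4; β=0, v≡6 (mod 7); (4|7)=+1, (6|7)=-1; sign (−1)^0·+1^0·-1^-2 = +1.
(a,b)_23: α=1, u≡8; β=0, v≡19 (mod 23); (8|23)=+1, (19|23)=-1; sign (−1)^0·+1^0·-1^1 = -1.
(a,b)_∞: sgn(-8970)=−, sgn(6270)=+, so +1.
(a,b)_11: α=2, u≡7; β=1, v≡4 (mod 11); (7|11)=-1, (4|11)=+1; sign (−1)^0·-1^1·+1^2 = -1.
|Ram(-8970, 6270)| = 2, even; anisotropic at {11, 23}.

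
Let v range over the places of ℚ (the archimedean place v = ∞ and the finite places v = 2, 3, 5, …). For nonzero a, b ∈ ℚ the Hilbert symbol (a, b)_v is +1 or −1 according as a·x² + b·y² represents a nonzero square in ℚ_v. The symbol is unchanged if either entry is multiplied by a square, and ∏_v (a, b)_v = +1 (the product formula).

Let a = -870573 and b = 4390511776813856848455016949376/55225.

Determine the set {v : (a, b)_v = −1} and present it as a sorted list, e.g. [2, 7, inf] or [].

Mod squares: a ≡ -870573, b ≡ 15466. Check v ∈ {∞, 2, 3, 5, 11, 13, 19, 23, 29, 31, 37, 47}.
v=11: a=11^1·(≡2), b=11^3·(≡1) mod 11; (2|11)=-1, (1|11)=+1; (−1)^{1·3·5}·(-1)^3·(+1)^1 = +1.
v=29: a=29^0·(≡7), b=29^2·(≡25) mod 29; (7|29)=+1, (25|29)=+1; (−1)^{0·2·14}·(+1)^2·(+1)^0 = +1.
v=5: a=5^0·(≡2), b=5^-2·(≡4) mod 5; (2|5)=-1, (4|5)=+1; (−1)^{0·-2·2}·(-1)^-2·(+1)^0 = +1.
v=31: a=31^1·(≡3), b=31^4·(≡7) mod 31; (3|31)=-1, (7|31)=+1; (−1)^{1·4·15}·(-1)^4·(+1)^1 = +1.
v=47: a=47^0·(≡8), b=47^-2·(≡8) mod 47; (8|47)=+1, (8|47)=+1; (−1)^{0·-2·23}·(+1)^-2·(+1)^0 = +1.
v=∞: -870573 < 0 and 15466 > 0  ⇒  (a,b)_∞ = +1.
v=2: v_2(a)=0, v_2(b)=7; units ≡ 3, 5 (mod 8); ε·ε+αω+βω = 1·0+0·1+7·1 ≡ 1  ⇒  (a,b)_2 = -1.
v=37: a=37^1·(≡3), b=37^3·(≡11) mod 37; (3|37)=+1, (11|37)=+1; (−1)^{1·3·18}·(+1)^3·(+1)^1 = +1.
v=23: a=23^1·(≡7), b=23^4·(≡19) mod 23; (7|23)=-1, (19|23)=-1; (−1)^{1·4·11}·(-1)^4·(-1)^1 = -1.
v=13: a=13^0·(≡11), b=13^2·(≡12) mod 13; (11|13)=-1, (12|13)=+1; (−1)^{0·2·6}·(-1)^2·(+1)^0 = +1.
v=19: a=19^0·(≡7), b=19^1·(≡6) mod 19; (7|19)=+1, (6|19)=+1; (−1)^{0·1·9}·(+1)^1·(+1)^0 = +1.
v=3: a=3^1·(≡2), b=3^6·(≡1) mod 3; (2|3)=-1, (1|3)=+1; (−1)^{1·6·1}·(-1)^6·(+1)^1 = +1.
(-870573, 15466 / ℚ) ramifies at {2, 23}: a division algebra.

[2, 23]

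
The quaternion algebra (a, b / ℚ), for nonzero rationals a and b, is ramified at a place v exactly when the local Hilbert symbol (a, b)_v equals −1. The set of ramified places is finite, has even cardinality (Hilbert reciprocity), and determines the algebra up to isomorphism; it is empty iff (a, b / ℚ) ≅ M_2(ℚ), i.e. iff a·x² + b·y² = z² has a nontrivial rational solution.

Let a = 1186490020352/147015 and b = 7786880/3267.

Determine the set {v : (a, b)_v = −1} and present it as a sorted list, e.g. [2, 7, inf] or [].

Mod squares: a ≡ 30, b ≡ 690. Check v ∈ {∞, 2, 3, 5, 7, 11, 13, 23}.
v=7: a=7^2·(≡2), b=7^0·(≡2) mod 7; (2|7)=+1, (2|7)=+1; (−1)^{2·0·3}·(+1)^0·(+1)^2 = +1.
v=5: a=5^-1·(≡4), b=5^1·(≡3) mod 5; (4|5)=+1, (3|5)=-1; (−1)^{-1·1·2}·(+1)^1·(-1)^-1 = -1.
v=13: a=13^2·(≡3), b=13^0·(≡9) mod 13; (3|13)=+1, (9|13)=+1; (−1)^{2·0·6}·(+1)^0·(+1)^2 = +1.
v=3: a=3^-5·(≡1), b=3^-3·(≡2) mod 3; (1|3)=+1, (2|3)=-1; (−1)^{-5·-3·1}·(+1)^-3·(-1)^-5 = +1.
v=2: v_2(a)=9, v_2(b)=7; units ≡ 7, 1 (mod 8); ε·ε+αω+βω = 1·0+9·0+7·0 ≡ 0  ⇒  (a,b)_2 = +1.
v=23: a=23^4·(≡17), b=23^3·(≡19) mod 23; (17|23)=-1, (19|23)=-1; (−1)^{4·3·11}·(-1)^3·(-1)^4 = -1.
v=∞: 30 > 0 and 690 > 0  ⇒  (a,b)_∞ = +1.
v=11: a=11^-2·(≡2), b=11^-2·(≡7) mod 11; (2|11)=-1, (7|11)=-1; (−1)^{-2·-2·5}·(-1)^-2·(-1)^-2 = +1.
Ram(30, 690) = {5, 23}; no ℚ_5-point on the conic.

[5, 23]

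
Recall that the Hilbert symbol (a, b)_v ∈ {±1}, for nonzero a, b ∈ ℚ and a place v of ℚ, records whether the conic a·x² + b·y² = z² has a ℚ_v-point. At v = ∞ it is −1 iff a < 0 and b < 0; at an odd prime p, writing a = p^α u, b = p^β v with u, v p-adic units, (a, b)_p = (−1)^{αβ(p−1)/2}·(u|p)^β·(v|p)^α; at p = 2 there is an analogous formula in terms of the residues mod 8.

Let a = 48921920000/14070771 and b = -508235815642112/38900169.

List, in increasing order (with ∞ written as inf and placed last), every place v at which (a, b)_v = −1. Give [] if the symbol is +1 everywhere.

[2, 17]

(a, b) ≡ (22, -17) mod (ℚ^×)²; places V = {2, 3, 5, 7, 11, 13, 17, 19, 23, 29, ∞}.
(a,b)_29: α=-2, u≡20; β=0, v≡27 (mod 29); (20|29)=+1, (27|29)=-1; sign (−1)^0·+1^0·-1^-2 = +1.
(a,b)_7: α=0, u≡2; β=-2, v≡4 (mod 7); (2|7)=+1, (4|7)=+1; sign (−1)^0·+1^-2·+1^0 = +1.
(a,b)_3: α=-2, u≡1; β=-8, v≡1 (mod 3); (1|3)=+1, (1|3)=+1; sign (−1)^0·+1^-8·+1^-2 = +1.
(a,b)_5: α=4, u≡2; β=0, v≡2 (mod 5); (2|5)=-1, (2|5)=-1; sign (−1)^0·-1^0·-1^4 = +1.
(a,b)_17: α=2, u≡5; β=3, v≡1 (mod 17); (5|17)=-1, (1|17)=+1; sign (−1)^0·-1^3·+1^2 = -1.
(a,b)_13: α=-2, u≡10; β=0, v≡3 (mod 13); (10|13)=+1, (3|13)=+1; sign (−1)^0·+1^0·+1^-2 = +1.
(a,b)_19: α=0, u≡12; β=2, v≡14 (mod 19); (12|19)=-1, (14|19)=-1; sign (−1)^0·-1^2·-1^0 = +1.
(a,b)_∞: sgn(22)=+, sgn(-17)=−, so +1.
(a,b)_11: α=-1, u≡2; β=-2, v≡1 (mod 11); (2|11)=-1, (1|11)=+1; sign (−1)^0·-1^-2·+1^-1 = +1.
(a,b)_23: α=2, u≡7; β=4, v≡16 (mod 23); (7|23)=-1, (16|23)=+1; sign (−1)^0·-1^4·+1^2 = +1.
(a,b)_2: α=9, β=10; u≡3, v≡7 (mod 8); ε(u)ε(v)=1·1, αω(v)=9·0, βω(u)=10·1; sum ≡ 1  ⇒  -1.
Ram(22, -17) = {2, 17}; no ℚ_2-point on the conic.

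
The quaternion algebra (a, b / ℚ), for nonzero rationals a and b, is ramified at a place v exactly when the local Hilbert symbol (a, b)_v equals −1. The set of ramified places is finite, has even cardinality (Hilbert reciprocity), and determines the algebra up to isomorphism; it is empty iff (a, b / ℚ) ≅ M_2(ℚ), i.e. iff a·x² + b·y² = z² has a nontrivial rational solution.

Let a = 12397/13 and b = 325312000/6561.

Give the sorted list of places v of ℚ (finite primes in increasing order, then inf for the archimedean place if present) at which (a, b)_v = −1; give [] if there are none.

[11, 13]

(a, b) ≡ (3289, 50830) mod (ℚ^×)²; places V = {2, 3, 5, 7, 11, 13, 17, 23, ∞}.
(a,b)_7: α=2, u≡6; β=0, v≡3 (mod 7); (6|7)=-1, (3|7)=-1; sign (−1)^0·-1^0·-1^2 = +1.
(a,b)_3: α=0, u≡1; β=-8, v≡1 (mod 3); (1|3)=+1, (1|3)=+1; sign (−1)^0·+1^-8·+1^0 = +1.
(a,b)_5: α=0, u≡4; β=3, v≡1 (mod 5); (4|5)=+1, (1|5)=+1; sign (−1)^0·+1^3·+1^0 = +1.
(a,b)_23: α=1, u≡22; β=1, v≡2 (mod 23); (22|23)=-1, (2|23)=+1; sign (−1)^1·-1^1·+1^1 = +1.
(a,b)_17: α=0, u≡16; β=1, v≡16 (mod 17); (16|17)=+1, (16|17)=+1; sign (−1)^0·+1^1·+1^0 = +1.
(a,b)_2: α=0, β=9; u≡1, v≡7 (mod 8); ε(u)ε(v)=0·1, αω(v)=0·0, βω(u)=9·0; sum ≡ 0  ⇒  +1.
(a,b)_13: α=-1, u≡8; β=1, v≡3 (mod 13); (8|13)=-1, (3|13)=+1; sign (−1)^0·-1^1·+1^-1 = -1.
(a,b)_∞: sgn(3289)=+, sgn(50830)=+, so +1.
(a,b)_11: α=1, u≡8; β=0, v≡7 (mod 11); (8|11)=-1, (7|11)=-1; sign (−1)^0·-1^0·-1^1 = -1.
Ram(3289, 50830) = {11, 13}; no ℚ_11-point on the conic.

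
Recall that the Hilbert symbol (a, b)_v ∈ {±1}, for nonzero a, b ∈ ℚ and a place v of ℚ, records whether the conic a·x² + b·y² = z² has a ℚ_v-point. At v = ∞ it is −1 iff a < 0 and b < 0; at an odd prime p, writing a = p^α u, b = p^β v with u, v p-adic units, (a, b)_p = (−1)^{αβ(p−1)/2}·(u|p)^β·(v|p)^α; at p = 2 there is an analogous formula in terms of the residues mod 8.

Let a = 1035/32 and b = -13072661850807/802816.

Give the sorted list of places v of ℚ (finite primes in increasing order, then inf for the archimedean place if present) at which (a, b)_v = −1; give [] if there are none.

[3, 5, 19, 23]

(a, b) ≡ (230, -22287) mod (ℚ^×)²; places V = {2, 3, 5, 7, 13, 17, 19, 23, ∞}.
(a,b)_19: α=0, u≡8; β=1, v≡1 (mod 19); (8|19)=-1, (1|19)=+1; sign (−1)^0·-1^1·+1^0 = -1.
(a,b)_7: α=0, u≡5; β=-2, v≡2 (mod 7); (5|7)=-1, (2|7)=+1; sign (−1)^0·-1^-2·+1^0 = +1.
(a,b)_13: α=0, u≡10; β=2, v≡11 (mod 13); (10|13)=+1, (11|13)=-1; sign (−1)^0·+1^2·-1^0 = +1.
(a,b)_3: α=2, u≡2; β=9, v≡2 (mod 3); (2|3)=-1, (2|3)=-1; sign (−1)^0·-1^9·-1^2 = -1.
(a,b)_5: α=1, u≡1; β=0, v≡3 (mod 5); (1|5)=+1, (3|5)=-1; sign (−1)^0·+1^0·-1^1 = -1.
(a,b)_17: α=0, u≡1; β=1, v≡8 (mod 17); (1|17)=+1, (8|17)=+1; sign (−1)^0·+1^1·+1^0 = +1.
(a,b)_23: α=1, u≡5; β=3, v≡17 (mod 23); (5|23)=-1, (17|23)=-1; sign (−1)^1·-1^3·-1^1 = -1.
(a,b)_2: α=-5, β=-14; u≡3, v≡1 (mod 8); ε(u)ε(v)=1·0, αω(v)=-5·0, βω(u)=-14·1; sum ≡ 0  ⇒  +1.
(a,b)_∞: sgn(230)=+, sgn(-22287)=−, so +1.
Ram(230, -22287) = {3, 5, 19, 23}; no ℚ_3-point on the conic.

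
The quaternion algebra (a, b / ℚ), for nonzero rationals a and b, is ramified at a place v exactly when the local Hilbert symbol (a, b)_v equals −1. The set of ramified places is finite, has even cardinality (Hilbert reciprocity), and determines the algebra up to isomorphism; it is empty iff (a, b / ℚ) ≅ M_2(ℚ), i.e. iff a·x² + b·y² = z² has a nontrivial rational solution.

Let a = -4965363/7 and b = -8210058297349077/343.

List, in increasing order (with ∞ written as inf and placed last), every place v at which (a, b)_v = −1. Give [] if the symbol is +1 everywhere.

[7, inf]

(a, b) ≡ (-2821, -259) mod (ℚ^×)²; places V = {2, 3, 7, 13, 31, 37, ∞}.
(a,b)_31: α=1, u≡5; β=2, v≡2 (mod 31); (5|31)=+1, (2|31)=+1; sign (−1)^0·+1^2·+1^1 = +1.
(a,b)_∞: sgn(-2821)=−, sgn(-259)=−, so -1.
(a,b)_37: α=2, u≡21; β=5, v≡25 (mod 37); (21|37)=+1, (25|37)=+1; sign (−1)^0·+1^5·+1^2 = +1.
(a,b)_3: α=2, u≡2; β=6, v≡2 (mod 3); (2|3)=-1, (2|3)=-1; sign (−1)^0·-1^6·-1^2 = +1.
(a,b)_7: α=-1, u≡3; β=-3, v≡6 (mod 7); (3|7)=-1, (6|7)=-1; sign (−1)^1·-1^-3·-1^-1 = -1.
(a,b)_13: α=1, u≡4; β=2, v≡4 (mod 13); (4|13)=+1, (4|13)=+1; sign (−1)^0·+1^2·+1^1 = +1.
(a,b)_2: α=0, β=0; u≡3, v≡5 (mod 8); ε(u)ε(v)=1·0, αω(v)=0·1, βω(u)=0·1; sum ≡ 0  ⇒  +1.
|Ram(-2821, -259)| = 2, even; anisotropic at {7, ∞}.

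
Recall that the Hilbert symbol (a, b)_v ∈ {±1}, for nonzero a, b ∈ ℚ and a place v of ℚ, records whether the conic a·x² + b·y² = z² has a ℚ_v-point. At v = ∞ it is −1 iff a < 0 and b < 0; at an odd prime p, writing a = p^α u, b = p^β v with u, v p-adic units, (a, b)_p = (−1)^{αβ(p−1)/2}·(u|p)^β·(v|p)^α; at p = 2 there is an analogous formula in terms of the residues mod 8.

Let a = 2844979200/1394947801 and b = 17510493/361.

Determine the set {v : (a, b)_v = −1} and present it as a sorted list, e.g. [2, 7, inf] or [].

Mod squares: a ≡ 7, b ≡ 7293. Check v ∈ {∞, 2, 3, 5, 7, 11, 13, 17, 19}.
v=7: a=7^3·(≡1), b=7^4·(≡5) mod 7; (1|7)=+1, (5|7)=-1; (−1)^{3·4·3}·(+1)^4·(-1)^3 = -1.
v=13: a=13^-6·(≡8), b=13^1·(≡7) mod 13; (8|13)=-1, (7|13)=-1; (−1)^{-6·1·6}·(-1)^1·(-1)^-6 = -1.
v=17: a=17^-2·(≡6), b=17^1·(≡4) mod 17; (6|17)=-1, (4|17)=+1; (−1)^{-2·1·8}·(-1)^1·(+1)^-2 = -1.
v=2: v_2(a)=12, v_2(b)=0; units ≡ 7, 5 (mod 8); ε·ε+αω+βω = 1·0+12·1+0·0 ≡ 0  ⇒  (a,b)_2 = +1.
v=19: a=19^0·(≡17), b=19^-2·(≡17) mod 19; (17|19)=+1, (17|19)=+1; (−1)^{0·-2·9}·(+1)^-2·(+1)^0 = +1.
v=11: a=11^0·(≡6), b=11^1·(≡1) mod 11; (6|11)=-1, (1|11)=+1; (−1)^{0·1·5}·(-1)^1·(+1)^0 = -1.
v=∞: 7 > 0 and 7293 > 0  ⇒  (a,b)_∞ = +1.
v=5: a=5^2·(≡3), b=5^0·(≡3) mod 5; (3|5)=-1, (3|5)=-1; (−1)^{2·0·2}·(-1)^0·(-1)^2 = +1.
v=3: a=3^4·(≡1), b=3^1·(≡1) mod 3; (1|3)=+1, (1|3)=+1; (−1)^{4·1·1}·(+1)^1·(+1)^4 = +1.
|Ram(7, 7293)| = 4, even; anisotropic at {7, 11, 13, 17}.

[7, 11, 13, 17]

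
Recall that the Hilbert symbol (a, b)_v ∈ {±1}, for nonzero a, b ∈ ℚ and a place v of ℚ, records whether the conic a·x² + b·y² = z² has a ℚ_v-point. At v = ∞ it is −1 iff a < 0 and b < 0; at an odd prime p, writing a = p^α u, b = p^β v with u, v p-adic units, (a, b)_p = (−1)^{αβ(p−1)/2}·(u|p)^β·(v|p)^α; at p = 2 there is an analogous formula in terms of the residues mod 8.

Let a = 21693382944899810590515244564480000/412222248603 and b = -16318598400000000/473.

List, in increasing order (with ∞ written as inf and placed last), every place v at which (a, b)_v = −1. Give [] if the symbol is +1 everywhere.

(a, b) ≡ (937099, -134005157) mod (ℚ^×)²; places V = {2, 3, 5, 7, 11, 13, 17, 19, 23, 31, 37, 43, ∞}.
(a,b)_2: α=24, β=14; u≡3, v≡3 (mod 8); ε(u)ε(v)=1·1, αω(v)=24·1, βω(u)=14·1; sum ≡ 1  ⇒  -1.
(a,b)_3: α=-4, u≡1; β=2, v≡1 (mod 3); (1|3)=+1, (1|3)=+1; sign (−1)^0·+1^2·+1^-4 = +1.
(a,b)_11: α=-2, u≡9; β=-1, v≡5 (mod 11); (9|11)=+1, (5|11)=+1; sign (−1)^0·+1^-1·+1^-2 = +1.
(a,b)_7: α=2, u≡4; β=0, v≡2 (mod 7); (4|7)=+1, (2|7)=+1; sign (−1)^0·+1^0·+1^2 = +1.
(a,b)_13: α=2, u≡6; β=1, v≡3 (mod 13); (6|13)=-1, (3|13)=+1; sign (−1)^0·-1^1·+1^2 = -1.
(a,b)_19: α=3, u≡7; β=1, v≡5 (mod 19); (7|19)=+1, (5|19)=+1; sign (−1)^1·+1^1·+1^3 = -1.
(a,b)_23: α=-2, u≡21; β=0, v≡22 (mod 23); (21|23)=-1, (22|23)=-1; sign (−1)^0·-1^0·-1^-2 = +1.
(a,b)_31: α=3, u≡8; β=1, v≡3 (mod 31); (8|31)=+1, (3|31)=-1; sign (−1)^1·+1^1·-1^3 = +1.
(a,b)_5: α=4, u≡1; β=8, v≡2 (mod 5); (1|5)=+1, (2|5)=-1; sign (−1)^0·+1^8·-1^4 = +1.
(a,b)_37: α=3, u≡24; β=1, v≡30 (mod 37); (24|37)=-1, (30|37)=+1; sign (−1)^0·-1^1·+1^3 = -1.
(a,b)_43: α=-3, u≡35; β=-1, v≡39 (mod 43); (35|43)=+1, (39|43)=-1; sign (−1)^1·+1^-1·-1^-3 = +1.
(a,b)_17: α=6, u≡13; β=0, v≡14 (mod 17); (13|17)=+1, (14|17)=-1; sign (−1)^0·+1^0·-1^6 = +1.
(a,b)_∞: sgn(937099)=+, sgn(-134005157)=−, so +1.
Ram(937099, -134005157) = {2, 13, 19, 37}; no ℚ_2-point on the conic.

[2, 13, 19, 37]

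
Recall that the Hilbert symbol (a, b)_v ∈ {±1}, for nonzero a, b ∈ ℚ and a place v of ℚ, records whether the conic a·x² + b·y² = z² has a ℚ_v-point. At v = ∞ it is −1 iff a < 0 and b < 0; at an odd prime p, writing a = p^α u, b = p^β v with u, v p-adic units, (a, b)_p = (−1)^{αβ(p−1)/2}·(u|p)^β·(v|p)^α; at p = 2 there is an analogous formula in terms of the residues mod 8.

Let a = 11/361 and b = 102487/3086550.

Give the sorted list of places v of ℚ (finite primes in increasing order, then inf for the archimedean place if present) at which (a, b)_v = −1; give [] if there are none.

[2, 11]

(a, b) ≡ (11, 266) mod (ℚ^×)²; places V = {2, 3, 5, 7, 11, 19, ∞}.
(a,b)_2: α=0, β=-1; u≡3, v≡5 (mod 8); ε(u)ε(v)=1·0, αω(v)=0·1, βω(u)=-1·1; sum ≡ 1  ⇒  -1.
(a,b)_5: α=0, u≡1; β=-2, v≡1 (mod 5); (1|5)=+1, (1|5)=+1; sign (−1)^0·+1^-2·+1^0 = +1.
(a,b)_3: α=0, u≡2; β=-2, v≡2 (mod 3); (2|3)=-1, (2|3)=-1; sign (−1)^0·-1^-2·-1^0 = +1.
(a,b)_∞: sgn(11)=+, sgn(266)=+, so +1.
(a,b)_11: α=1, u≡5; β=4, v≡8 (mod 11); (5|11)=+1, (8|11)=-1; sign (−1)^0·+1^4·-1^1 = -1.
(a,b)_19: α=-2, u≡11; β=-3, v≡3 (mod 19); (11|19)=+1, (3|19)=-1; sign (−1)^0·+1^-3·-1^-2 = +1.
(a,b)_7: α=0, u≡1; β=1, v≡5 (mod 7); (1|7)=+1, (5|7)=-1; sign (−1)^0·+1^1·-1^0 = +1.
Ram(11, 266) = {2, 11}; no ℚ_2-point on the conic.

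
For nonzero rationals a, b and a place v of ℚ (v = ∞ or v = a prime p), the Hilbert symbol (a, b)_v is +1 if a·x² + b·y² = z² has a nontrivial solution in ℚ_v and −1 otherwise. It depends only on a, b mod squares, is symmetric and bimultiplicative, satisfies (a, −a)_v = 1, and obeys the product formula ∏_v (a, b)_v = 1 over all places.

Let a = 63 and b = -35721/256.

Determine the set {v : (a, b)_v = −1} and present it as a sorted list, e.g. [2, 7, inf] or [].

[2, 7]

(a, b) ≡ (7, -1) mod (ℚ^×)²; places V = {2, 3, 7, ∞}.
(a,b)_3: α=2, u≡1; β=6, v≡2 (mod 3); (1|3)=+1, (2|3)=-1; sign (−1)^0·+1^6·-1^2 = +1.
(a,b)_2: α=0, β=-8; u≡7, v≡7 (mod 8); ε(u)ε(v)=1·1, αω(v)=0·0, βω(u)=-8·0; sum ≡ 1  ⇒  -1.
(a,b)_7: α=1, u≡2; β=2, v≡5 (mod 7); (2|7)=+1, (5|7)=-1; sign (−1)^0·+1^2·-1^1 = -1.
(a,b)_∞: sgn(7)=+, sgn(-1)=−, so +1.
Ram(7, -1) = {2, 7}; no ℚ_2-point on the conic.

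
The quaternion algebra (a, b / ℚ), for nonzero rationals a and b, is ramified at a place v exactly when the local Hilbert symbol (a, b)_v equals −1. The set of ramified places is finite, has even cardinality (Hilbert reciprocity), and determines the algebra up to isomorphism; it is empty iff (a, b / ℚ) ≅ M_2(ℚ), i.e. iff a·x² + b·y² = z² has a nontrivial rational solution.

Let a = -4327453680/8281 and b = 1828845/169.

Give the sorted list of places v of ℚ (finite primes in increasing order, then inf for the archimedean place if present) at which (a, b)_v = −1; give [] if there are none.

Mod squares: a ≡ -2235255, b ≡ 203205. Check v ∈ {∞, 2, 3, 5, 7, 11, 13, 19, 23, 31}.
v=23: a=23^1·(≡6), b=23^1·(≡12) mod 23; (6|23)=+1, (12|23)=+1; (−1)^{1·1·11}·(+1)^1·(+1)^1 = -1.
v=2: v_2(a)=4, v_2(b)=0; units ≡ 1, 5 (mod 8); ε·ε+αω+βω = 0·0+4·1+0·0 ≡ 0  ⇒  (a,b)_2 = +1.
v=7: a=7^-2·(≡3), b=7^0·(≡4) mod 7; (3|7)=-1, (4|7)=+1; (−1)^{-2·0·3}·(-1)^0·(+1)^-2 = +1.
v=∞: -2235255 < 0 and 203205 > 0  ⇒  (a,b)_∞ = +1.
v=31: a=31^1·(≡19), b=31^1·(≡9) mod 31; (19|31)=+1, (9|31)=+1; (−1)^{1·1·15}·(+1)^1·(+1)^1 = -1.
v=11: a=11^3·(≡5), b=11^0·(≡10) mod 11; (5|11)=+1, (10|11)=-1; (−1)^{3·0·5}·(+1)^0·(-1)^3 = -1.
v=3: a=3^1·(≡1), b=3^3·(≡1) mod 3; (1|3)=+1, (1|3)=+1; (−1)^{1·3·1}·(+1)^3·(+1)^1 = -1.
v=19: a=19^1·(≡2), b=19^1·(≡9) mod 19; (2|19)=-1, (9|19)=+1; (−1)^{1·1·9}·(-1)^1·(+1)^1 = +1.
v=13: a=13^-2·(≡10), b=13^-2·(≡5) mod 13; (10|13)=+1, (5|13)=-1; (−1)^{-2·-2·6}·(+1)^-2·(-1)^-2 = +1.
v=5: a=5^1·(≡4), b=5^1·(≡1) mod 5; (4|5)=+1, (1|5)=+1; (−1)^{1·1·2}·(+1)^1·(+1)^1 = +1.
|Ram(-2235255, 203205)| = 4, even; anisotropic at {3, 11, 23, 31}.

[3, 11, 23, 31]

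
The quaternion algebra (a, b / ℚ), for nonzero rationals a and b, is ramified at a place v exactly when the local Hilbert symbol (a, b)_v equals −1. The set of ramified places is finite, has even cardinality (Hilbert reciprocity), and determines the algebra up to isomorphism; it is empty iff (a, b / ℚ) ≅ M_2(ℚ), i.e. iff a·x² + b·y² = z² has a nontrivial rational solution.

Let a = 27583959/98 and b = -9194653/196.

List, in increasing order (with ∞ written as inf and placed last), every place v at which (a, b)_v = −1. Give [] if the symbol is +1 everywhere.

Mod squares: a ≡ 78, b ≡ -13. Check v ∈ {∞, 2, 3, 7, 13, 29}.
v=29: a=29^4·(≡22), b=29^4·(≡6) mod 29; (22|29)=+1, (6|29)=+1; (−1)^{4·4·14}·(+1)^4·(+1)^4 = +1.
v=2: v_2(a)=-1, v_2(b)=-2; units ≡ 7, 3 (mod 8); ε·ε+αω+βω = 1·1+-1·1+-2·0 ≡ 0  ⇒  (a,b)_2 = +1.
v=∞: 78 > 0 and -13 < 0  ⇒  (a,b)_∞ = +1.
v=3: a=3^1·(≡2), b=3^0·(≡2) mod 3; (2|3)=-1, (2|3)=-1; (−1)^{1·0·1}·(-1)^0·(-1)^1 = -1.
v=7: a=7^-2·(≡2), b=7^-2·(≡2) mod 7; (2|7)=+1, (2|7)=+1; (−1)^{-2·-2·3}·(+1)^-2·(+1)^-2 = +1.
v=13: a=13^1·(≡5), b=13^1·(≡10) mod 13; (5|13)=-1, (10|13)=+1; (−1)^{1·1·6}·(-1)^1·(+1)^1 = -1.
(78, -13 / ℚ) ramifies at {3, 13}: a division algebra.

[3, 13]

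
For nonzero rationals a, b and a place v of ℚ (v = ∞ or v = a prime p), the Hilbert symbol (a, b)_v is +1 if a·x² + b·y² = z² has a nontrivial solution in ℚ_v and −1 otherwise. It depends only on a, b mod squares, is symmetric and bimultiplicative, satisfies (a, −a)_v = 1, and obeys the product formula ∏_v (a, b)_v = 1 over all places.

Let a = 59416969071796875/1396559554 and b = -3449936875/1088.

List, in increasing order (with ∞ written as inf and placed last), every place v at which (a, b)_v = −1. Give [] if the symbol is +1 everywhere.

[2, 5, 7, 17]

Mod squares: a ≡ 67830, b ≡ -323. Check v ∈ {∞, 2, 3, 5, 7, 11, 13, 17, 19, 29}.
v=3: a=3^9·(≡2), b=3^0·(≡1) mod 3; (2|3)=-1, (1|3)=+1; (−1)^{9·0·1}·(-1)^0·(+1)^9 = +1.
v=5: a=5^7·(≡1), b=5^4·(≡2) mod 5; (1|5)=+1, (2|5)=-1; (−1)^{7·4·2}·(+1)^4·(-1)^7 = -1.
v=17: a=17^-3·(≡6), b=17^-1·(≡1) mod 17; (6|17)=-1, (1|17)=+1; (−1)^{-3·-1·8}·(-1)^-1·(+1)^-3 = -1.
v=7: a=7^5·(≡4), b=7^4·(≡5) mod 7; (4|7)=+1, (5|7)=-1; (−1)^{5·4·3}·(+1)^4·(-1)^5 = -1.
v=13: a=13^-2·(≡4), b=13^0·(≡2) mod 13; (4|13)=+1, (2|13)=-1; (−1)^{-2·0·6}·(+1)^0·(-1)^-2 = +1.
v=29: a=29^-2·(≡5), b=29^0·(≡28) mod 29; (5|29)=+1, (28|29)=+1; (−1)^{-2·0·14}·(+1)^0·(+1)^-2 = +1.
v=∞: 67830 > 0 and -323 < 0  ⇒  (a,b)_∞ = +1.
v=19: a=19^1·(≡17), b=19^1·(≡12) mod 19; (17|19)=+1, (12|19)=-1; (−1)^{1·1·9}·(+1)^1·(-1)^1 = +1.
v=2: v_2(a)=-1, v_2(b)=-6; units ≡ 3, 5 (mod 8); ε·ε+αω+βω = 1·0+-1·1+-6·1 ≡ 1  ⇒  (a,b)_2 = -1.
v=11: a=11^2·(≡5), b=11^2·(≡7) mod 11; (5|11)=+1, (7|11)=-1; (−1)^{2·2·5}·(+1)^2·(-1)^2 = +1.
Ram(67830, -323) = {2, 5, 7, 17}; no ℚ_2-point on the conic.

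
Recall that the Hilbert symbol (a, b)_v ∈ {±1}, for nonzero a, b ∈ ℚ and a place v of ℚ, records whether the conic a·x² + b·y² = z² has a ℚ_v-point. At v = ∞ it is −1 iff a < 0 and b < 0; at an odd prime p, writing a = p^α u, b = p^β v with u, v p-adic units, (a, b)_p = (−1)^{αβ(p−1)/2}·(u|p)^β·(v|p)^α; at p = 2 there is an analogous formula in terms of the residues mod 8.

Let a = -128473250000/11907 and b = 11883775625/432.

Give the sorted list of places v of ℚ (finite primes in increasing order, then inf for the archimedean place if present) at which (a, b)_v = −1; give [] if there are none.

(a, b) ≡ (-1541679, 41667) mod (ℚ^×)²; places V = {2, 3, 5, 7, 17, 19, 37, 43, ∞}.
(a,b)_37: α=1, u≡19; β=2, v≡17 (mod 37); (19|37)=-1, (17|37)=-1; sign (−1)^0·-1^2·-1^1 = -1.
(a,b)_17: α=1, u≡13; β=1, v≡7 (mod 17); (13|17)=+1, (7|17)=-1; sign (−1)^0·+1^1·-1^1 = -1.
(a,b)_3: α=-5, u≡1; β=-3, v≡2 (mod 3); (1|3)=+1, (2|3)=-1; sign (−1)^1·+1^-3·-1^-5 = +1.
(a,b)_43: α=1, u≡23; β=1, v≡35 (mod 43); (23|43)=+1, (35|43)=+1; sign (−1)^1·+1^1·+1^1 = -1.
(a,b)_19: α=1, u≡3; β=1, v≡15 (mod 19); (3|19)=-1, (15|19)=-1; sign (−1)^1·-1^1·-1^1 = -1.
(a,b)_7: α=-2, u≡2; β=0, v≡3 (mod 7); (2|7)=+1, (3|7)=-1; sign (−1)^0·+1^0·-1^-2 = +1.
(a,b)_5: α=6, u≡1; β=4, v≡3 (mod 5); (1|5)=+1, (3|5)=-1; sign (−1)^0·+1^4·-1^6 = +1.
(a,b)_2: α=4, β=-4; u≡1, v≡3 (mod 8); ε(u)ε(v)=0·1, αω(v)=4·1, βω(u)=-4·0; sum ≡ 0  ⇒  +1.
(a,b)_∞: sgn(-1541679)=−, sgn(41667)=+, so +1.
|Ram(-1541679, 41667)| = 4, even; anisotropic at {17, 19, 37, 43}.

[17, 19, 37, 43]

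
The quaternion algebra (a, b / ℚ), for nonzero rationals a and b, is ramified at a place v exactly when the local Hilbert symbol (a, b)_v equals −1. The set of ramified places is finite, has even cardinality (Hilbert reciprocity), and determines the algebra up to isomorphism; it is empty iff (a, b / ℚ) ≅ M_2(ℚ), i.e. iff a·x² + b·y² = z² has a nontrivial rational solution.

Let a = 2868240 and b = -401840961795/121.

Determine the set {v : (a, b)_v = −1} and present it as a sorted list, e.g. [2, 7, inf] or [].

[5, 13, 19, 37]

(a, b) ≡ (179265, -3152955) mod (ℚ^×)²; places V = {2, 3, 5, 7, 11, 13, 17, 19, 23, 37, ∞}.
(a,b)_11: α=0, u≡1; β=-2, v≡2 (mod 11); (1|11)=+1, (2|11)=-1; sign (−1)^0·+1^-2·-1^0 = +1.
(a,b)_2: α=4, β=0; u≡1, v≡5 (mod 8); ε(u)ε(v)=0·0, αω(v)=4·1, βω(u)=0·0; sum ≡ 0  ⇒  +1.
(a,b)_17: α=1, u≡12; β=2, v≡8 (mod 17); (12|17)=-1, (8|17)=+1; sign (−1)^0·-1^2·+1^1 = +1.
(a,b)_3: α=1, u≡1; β=3, v≡2 (mod 3); (1|3)=+1, (2|3)=-1; sign (−1)^1·+1^3·-1^1 = +1.
(a,b)_7: α=0, u≡4; β=2, v≡5 (mod 7); (4|7)=+1, (5|7)=-1; sign (−1)^0·+1^2·-1^0 = +1.
(a,b)_13: α=0, u≡11; β=1, v≡2 (mod 13); (11|13)=-1, (2|13)=-1; sign (−1)^0·-1^1·-1^0 = -1.
(a,b)_19: α=1, u≡5; β=1, v≡5 (mod 19); (5|19)=+1, (5|19)=+1; sign (−1)^1·+1^1·+1^1 = -1.
(a,b)_23: α=0, u≡2; β=1, v≡18 (mod 23); (2|23)=+1, (18|23)=+1; sign (−1)^0·+1^1·+1^0 = +1.
(a,b)_37: α=1, u≡5; β=1, v≡36 (mod 37); (5|37)=-1, (36|37)=+1; sign (−1)^0·-1^1·+1^1 = -1.
(a,b)_∞: sgn(179265)=+, sgn(-3152955)=−, so +1.
(a,b)_5: α=1, u≡3; β=1, v≡1 (mod 5); (3|5)=-1, (1|5)=+1; sign (−1)^0·-1^1·+1^1 = -1.
(179265, -3152955 / ℚ) ramifies at {5, 13, 19, 37}: a division algebra.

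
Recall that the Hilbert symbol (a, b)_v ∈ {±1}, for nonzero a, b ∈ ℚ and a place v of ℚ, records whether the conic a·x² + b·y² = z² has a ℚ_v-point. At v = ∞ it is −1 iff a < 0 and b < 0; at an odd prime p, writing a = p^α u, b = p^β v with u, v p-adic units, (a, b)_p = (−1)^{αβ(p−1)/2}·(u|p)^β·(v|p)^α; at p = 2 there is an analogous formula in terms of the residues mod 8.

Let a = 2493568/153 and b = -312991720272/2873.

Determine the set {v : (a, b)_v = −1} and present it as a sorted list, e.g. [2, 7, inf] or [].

(a, b) ≡ (5474, -1309) mod (ℚ^×)²; places V = {2, 3, 7, 11, 13, 17, 23, ∞}.
(a,b)_17: α=-1, u≡16; β=-1, v≡1 (mod 17); (16|17)=+1, (1|17)=+1; sign (−1)^0·+1^-1·+1^-1 = +1.
(a,b)_13: α=0, u≡9; β=-2, v≡4 (mod 13); (9|13)=+1, (4|13)=+1; sign (−1)^0·+1^-2·+1^0 = +1.
(a,b)_2: α=7, β=4; u≡1, v≡3 (mod 8); ε(u)ε(v)=0·1, αω(v)=7·1, βω(u)=4·0; sum ≡ 1  ⇒  -1.
(a,b)_∞: sgn(5474)=+, sgn(-1309)=−, so +1.
(a,b)_23: α=1, u≡18; β=2, v≡1 (mod 23); (18|23)=+1, (1|23)=+1; sign (−1)^0·+1^2·+1^1 = +1.
(a,b)_11: α=2, u≡6; β=3, v≡2 (mod 11); (6|11)=-1, (2|11)=-1; sign (−1)^0·-1^3·-1^2 = -1.
(a,b)_7: α=1, u≡6; β=3, v≡1 (mod 7); (6|7)=-1, (1|7)=+1; sign (−1)^1·-1^3·+1^1 = +1.
(a,b)_3: α=-2, u≡2; β=4, v≡2 (mod 3); (2|3)=-1, (2|3)=-1; sign (−1)^0·-1^4·-1^-2 = +1.
|Ram(5474, -1309)| = 2, even; anisotropic at {2, 11}.

[2, 11]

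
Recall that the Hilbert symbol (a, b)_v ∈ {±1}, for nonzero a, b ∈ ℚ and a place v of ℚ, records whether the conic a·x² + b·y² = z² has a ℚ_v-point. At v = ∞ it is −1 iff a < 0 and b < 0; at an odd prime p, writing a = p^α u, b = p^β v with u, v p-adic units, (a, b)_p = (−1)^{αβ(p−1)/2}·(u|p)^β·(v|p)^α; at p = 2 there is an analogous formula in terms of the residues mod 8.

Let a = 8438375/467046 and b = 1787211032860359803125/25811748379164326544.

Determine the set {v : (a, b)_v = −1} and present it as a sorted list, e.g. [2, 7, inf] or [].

[2, 11]

Mod squares: a ≡ 5610, b ≡ 85. Check v ∈ {∞, 2, 3, 5, 7, 11, 13, 17, 19, 31, 37}.
v=2: v_2(a)=-1, v_2(b)=-4; units ≡ 5, 5 (mod 8); ε·ε+αω+βω = 0·0+-1·1+-4·1 ≡ 1  ⇒  (a,b)_2 = -1.
v=17: a=17^1·(≡12), b=17^3·(≡7) mod 17; (12|17)=-1, (7|17)=-1; (−1)^{1·3·8}·(-1)^3·(-1)^1 = +1.
v=31: a=31^-2·(≡29), b=31^-4·(≡12) mod 31; (29|31)=-1, (12|31)=-1; (−1)^{-2·-4·15}·(-1)^-4·(-1)^-2 = +1.
v=11: a=11^1·(≡5), b=11^4·(≡2) mod 11; (5|11)=+1, (2|11)=-1; (−1)^{1·4·5}·(+1)^4·(-1)^1 = -1.
v=13: a=13^0·(≡11), b=13^2·(≡7) mod 13; (11|13)=-1, (7|13)=-1; (−1)^{0·2·6}·(-1)^2·(-1)^0 = +1.
v=5: a=5^3·(≡2), b=5^5·(≡3) mod 5; (2|5)=-1, (3|5)=-1; (−1)^{3·5·2}·(-1)^5·(-1)^3 = +1.
v=∞: 5610 > 0 and 85 > 0  ⇒  (a,b)_∞ = +1.
v=37: a=37^0·(≡6), b=37^-2·(≡34) mod 37; (6|37)=-1, (34|37)=+1; (−1)^{0·-2·18}·(-1)^-2·(+1)^0 = +1.
v=3: a=3^-5·(≡1), b=3^-12·(≡1) mod 3; (1|3)=+1, (1|3)=+1; (−1)^{-5·-12·1}·(+1)^-12·(+1)^-5 = +1.
v=7: a=7^0·(≡6), b=7^-4·(≡4) mod 7; (6|7)=-1, (4|7)=+1; (−1)^{0·-4·3}·(-1)^-4·(+1)^0 = +1.
v=19: a=19^2·(≡17), b=19^6·(≡6) mod 19; (17|19)=+1, (6|19)=+1; (−1)^{2·6·9}·(+1)^6·(+1)^2 = +1.
Ram(5610, 85) = {2, 11}; no ℚ_2-point on the conic.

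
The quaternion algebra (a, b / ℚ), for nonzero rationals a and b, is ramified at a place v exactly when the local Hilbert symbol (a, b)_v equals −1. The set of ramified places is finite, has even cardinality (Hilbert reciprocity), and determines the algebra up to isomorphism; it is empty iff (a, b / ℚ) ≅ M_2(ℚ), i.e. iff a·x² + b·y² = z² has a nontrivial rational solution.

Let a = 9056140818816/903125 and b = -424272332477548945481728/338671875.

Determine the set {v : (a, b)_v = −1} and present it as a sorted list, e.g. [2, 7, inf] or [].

Mod squares: a ≡ 4830, b ≡ -34086. Check v ∈ {∞, 2, 3, 5, 7, 13, 17, 19, 23}.
v=∞: 4830 > 0 and -34086 < 0  ⇒  (a,b)_∞ = +1.
v=23: a=23^1·(≡9), b=23^3·(≡18) mod 23; (9|23)=+1, (18|23)=+1; (−1)^{1·3·11}·(+1)^3·(+1)^1 = -1.
v=5: a=5^-5·(≡4), b=5^-8·(≡1) mod 5; (4|5)=+1, (1|5)=+1; (−1)^{-5·-8·2}·(+1)^-8·(+1)^-5 = +1.
v=3: a=3^1·(≡2), b=3^-1·(≡2) mod 3; (2|3)=-1, (2|3)=-1; (−1)^{1·-1·1}·(-1)^-1·(-1)^1 = -1.
v=2: v_2(a)=7, v_2(b)=13; units ≡ 7, 5 (mod 8); ε·ε+αω+βω = 1·0+7·1+13·0 ≡ 1  ⇒  (a,b)_2 = -1.
v=19: a=19^2·(≡5), b=19^3·(≡6) mod 19; (5|19)=+1, (6|19)=+1; (−1)^{2·3·9}·(+1)^3·(+1)^2 = +1.
v=17: a=17^-2·(≡13), b=17^-2·(≡15) mod 17; (13|17)=+1, (15|17)=+1; (−1)^{-2·-2·8}·(+1)^-2·(+1)^-2 = +1.
v=7: a=7^5·(≡1), b=7^10·(≡4) mod 7; (1|7)=+1, (4|7)=+1; (−1)^{5·10·3}·(+1)^10·(+1)^5 = +1.
v=13: a=13^2·(≡2), b=13^3·(≡10) mod 13; (2|13)=-1, (10|13)=+1; (−1)^{2·3·6}·(-1)^3·(+1)^2 = -1.
|Ram(4830, -34086)| = 4, even; anisotropic at {2, 3, 13, 23}.

[2, 3, 13, 23]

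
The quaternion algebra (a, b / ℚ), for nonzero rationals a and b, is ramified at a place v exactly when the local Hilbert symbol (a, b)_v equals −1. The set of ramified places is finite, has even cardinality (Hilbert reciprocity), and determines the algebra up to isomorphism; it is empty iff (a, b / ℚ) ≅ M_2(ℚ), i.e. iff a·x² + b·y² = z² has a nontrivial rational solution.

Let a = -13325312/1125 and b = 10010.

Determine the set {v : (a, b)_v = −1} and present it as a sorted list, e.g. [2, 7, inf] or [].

[7, 13]

Mod squares: a ≡ -385, b ≡ 10010. Check v ∈ {∞, 2, 3, 5, 7, 11, 13}.
v=7: a=7^1·(≡4), b=7^1·(≡2) mod 7; (4|7)=+1, (2|7)=+1; (−1)^{1·1·3}·(+1)^1·(+1)^1 = -1.
v=2: v_2(a)=10, v_2(b)=1; units ≡ 7, 5 (mod 8); ε·ε+αω+βω = 1·0+10·1+1·0 ≡ 0  ⇒  (a,b)_2 = +1.
v=5: a=5^-3·(≡2), b=5^1·(≡2) mod 5; (2|5)=-1, (2|5)=-1; (−1)^{-3·1·2}·(-1)^1·(-1)^-3 = +1.
v=∞: -385 < 0 and 10010 > 0  ⇒  (a,b)_∞ = +1.
v=13: a=13^2·(≡7), b=13^1·(≡3) mod 13; (7|13)=-1, (3|13)=+1; (−1)^{2·1·6}·(-1)^1·(+1)^2 = -1.
v=11: a=11^1·(≡9), b=11^1·(≡8) mod 11; (9|11)=+1, (8|11)=-1; (−1)^{1·1·5}·(+1)^1·(-1)^1 = +1.
v=3: a=3^-2·(≡2), b=3^0·(≡2) mod 3; (2|3)=-1, (2|3)=-1; (−1)^{-2·0·1}·(-1)^0·(-1)^-2 = +1.
Ram(-385, 10010) = {7, 13}; no ℚ_7-point on the conic.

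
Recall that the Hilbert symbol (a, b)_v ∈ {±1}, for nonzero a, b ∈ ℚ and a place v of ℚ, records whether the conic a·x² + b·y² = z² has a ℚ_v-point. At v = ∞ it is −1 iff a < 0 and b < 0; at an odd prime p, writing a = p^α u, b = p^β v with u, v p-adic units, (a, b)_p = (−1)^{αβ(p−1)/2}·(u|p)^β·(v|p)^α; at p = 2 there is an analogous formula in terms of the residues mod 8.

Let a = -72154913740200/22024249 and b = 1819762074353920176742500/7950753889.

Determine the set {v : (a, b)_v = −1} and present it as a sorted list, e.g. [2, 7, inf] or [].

(a, b) ≡ (-58, 17) mod (ℚ^×)²; places V = {2, 3, 5, 7, 13, 17, 19, 29, ∞}.
(a,b)_∞: sgn(-58)=−, sgn(17)=+, so +1.
(a,b)_17: α=2, u≡14; β=7, v≡13 (mod 17); (14|17)=-1, (13|17)=+1; sign (−1)^0·-1^7·+1^2 = -1.
(a,b)_3: α=16, u≡2; β=16, v≡2 (mod 3); (2|3)=-1, (2|3)=-1; sign (−1)^0·-1^16·-1^16 = +1.
(a,b)_7: α=0, u≡5; β=2, v≡5 (mod 7); (5|7)=-1, (5|7)=-1; sign (−1)^0·-1^2·-1^0 = +1.
(a,b)_13: α=-2, u≡11; β=-2, v≡9 (mod 13); (11|13)=-1, (9|13)=+1; sign (−1)^0·-1^-2·+1^-2 = +1.
(a,b)_19: α=-4, u≡18; β=-6, v≡4 (mod 19); (18|19)=-1, (4|19)=+1; sign (−1)^0·-1^-6·+1^-4 = +1.
(a,b)_5: α=2, u≡3; β=4, v≡2 (mod 5); (3|5)=-1, (2|5)=-1; sign (−1)^0·-1^4·-1^2 = +1.
(a,b)_29: α=1, u≡15; β=2, v≡15 (mod 29); (15|29)=-1, (15|29)=-1; sign (−1)^0·-1^2·-1^1 = -1.
(a,b)_2: α=3, β=2; u≡3, v≡1 (mod 8); ε(u)ε(v)=1·0, αω(v)=3·0, βω(u)=2·1; sum ≡ 0  ⇒  +1.
Ram(-58, 17) = {17, 29}; no ℚ_17-point on the conic.

[17, 29]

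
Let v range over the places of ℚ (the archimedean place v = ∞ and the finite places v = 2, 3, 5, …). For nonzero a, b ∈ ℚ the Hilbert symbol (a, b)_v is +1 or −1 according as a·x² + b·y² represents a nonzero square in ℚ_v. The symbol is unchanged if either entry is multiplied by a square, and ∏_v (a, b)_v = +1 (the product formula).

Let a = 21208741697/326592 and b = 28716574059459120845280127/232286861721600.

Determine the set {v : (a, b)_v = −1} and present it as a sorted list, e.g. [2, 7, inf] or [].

Mod squares: a ≡ 119, b ≡ 247. Check v ∈ {∞, 2, 3, 5, 7, 11, 13, 17, 19}.
v=3: a=3^-6·(≡2), b=3^-10·(≡1) mod 3; (2|3)=-1, (1|3)=+1; (−1)^{-6·-10·1}·(-1)^-10·(+1)^-6 = +1.
v=7: a=7^-1·(≡3), b=7^-4·(≡1) mod 7; (3|7)=-1, (1|7)=+1; (−1)^{-1·-4·3}·(-1)^-4·(+1)^-1 = +1.
v=5: a=5^0·(≡1), b=5^-2·(≡3) mod 5; (1|5)=+1, (3|5)=-1; (−1)^{0·-2·2}·(+1)^-2·(-1)^0 = +1.
v=17: a=17^1·(≡5), b=17^2·(≡16) mod 17; (5|17)=-1, (16|17)=+1; (−1)^{1·2·8}·(-1)^2·(+1)^1 = +1.
v=∞: 119 > 0 and 247 > 0  ⇒  (a,b)_∞ = +1.
v=19: a=19^2·(≡1), b=19^7·(≡12) mod 19; (1|19)=+1, (12|19)=-1; (−1)^{2·7·9}·(+1)^7·(-1)^2 = +1.
v=13: a=13^4·(≡5), b=13^7·(≡7) mod 13; (5|13)=-1, (7|13)=-1; (−1)^{4·7·6}·(-1)^7·(-1)^4 = -1.
v=11: a=11^2·(≡3), b=11^6·(≡5) mod 11; (3|11)=+1, (5|11)=+1; (−1)^{2·6·5}·(+1)^6·(+1)^2 = +1.
v=2: v_2(a)=-6, v_2(b)=-16; units ≡ 7, 7 (mod 8); ε·ε+αω+βω = 1·1+-6·0+-16·0 ≡ 1  ⇒  (a,b)_2 = -1.
(119, 247 / ℚ) ramifies at {2, 13}: a division algebra.

[2, 13]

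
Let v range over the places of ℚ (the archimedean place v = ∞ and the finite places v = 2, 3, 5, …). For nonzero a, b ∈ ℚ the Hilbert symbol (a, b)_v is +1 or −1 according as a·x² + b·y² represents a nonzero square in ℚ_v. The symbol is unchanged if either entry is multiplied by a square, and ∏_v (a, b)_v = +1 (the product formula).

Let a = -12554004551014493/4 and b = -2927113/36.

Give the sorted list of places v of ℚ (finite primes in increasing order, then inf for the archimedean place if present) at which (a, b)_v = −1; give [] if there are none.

(a, b) ≡ (-12173, -59737) mod (ℚ^×)²; places V = {2, 3, 7, 17, 31, 37, 41, 47, ∞}.
(a,b)_2: α=-2, β=-2; u≡3, v≡7 (mod 8); ε(u)ε(v)=1·1, αω(v)=-2·0, βω(u)=-2·1; sum ≡ 1  ⇒  -1.
(a,b)_31: α=2, u≡5; β=1, v≡13 (mod 31); (5|31)=+1, (13|31)=-1; sign (−1)^0·+1^1·-1^2 = +1.
(a,b)_17: α=2, u≡4; β=0, v≡16 (mod 17); (4|17)=+1, (16|17)=+1; sign (−1)^0·+1^0·+1^2 = +1.
(a,b)_47: α=3, u≡20; β=1, v≡26 (mod 47); (20|47)=-1, (26|47)=-1; sign (−1)^1·-1^1·-1^3 = -1.
(a,b)_∞: sgn(-12173)=−, sgn(-59737)=−, so -1.
(a,b)_41: α=2, u≡25; β=1, v≡27 (mod 41); (25|41)=+1, (27|41)=-1; sign (−1)^0·+1^1·-1^2 = +1.
(a,b)_7: α=1, u≡2; β=2, v≡1 (mod 7); (2|7)=+1, (1|7)=+1; sign (−1)^0·+1^2·+1^1 = +1.
(a,b)_37: α=1, u≡26; β=0, v≡6 (mod 37); (26|37)=+1, (6|37)=-1; sign (−1)^0·+1^0·-1^1 = -1.
(a,b)_3: α=0, u≡1; β=-2, v≡2 (mod 3); (1|3)=+1, (2|3)=-1; sign (−1)^0·+1^-2·-1^0 = +1.
Ram(-12173, -59737) = {2, 37, 47, ∞}; no ℚ_2-point on the conic.

[2, 37, 47, inf]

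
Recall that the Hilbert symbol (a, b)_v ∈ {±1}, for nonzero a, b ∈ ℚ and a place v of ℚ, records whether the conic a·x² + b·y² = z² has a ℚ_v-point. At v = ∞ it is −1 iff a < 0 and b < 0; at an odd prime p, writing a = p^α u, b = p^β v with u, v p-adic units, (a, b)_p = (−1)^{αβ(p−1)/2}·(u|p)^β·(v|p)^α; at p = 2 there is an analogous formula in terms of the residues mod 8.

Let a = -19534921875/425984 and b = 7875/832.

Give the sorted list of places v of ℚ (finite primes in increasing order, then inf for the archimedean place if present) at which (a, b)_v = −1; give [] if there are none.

[5, 13]

(a, b) ≡ (-910, 455) mod (ℚ^×)²; places V = {2, 3, 5, 7, 13, ∞}.
(a,b)_5: α=7, u≡2; β=3, v≡4 (mod 5); (2|5)=-1, (4|5)=+1; sign (−1)^0·-1^3·+1^7 = -1.
(a,b)_13: α=-1, u≡8; β=-1, v≡3 (mod 13); (8|13)=-1, (3|13)=+1; sign (−1)^0·-1^-1·+1^-1 = -1.
(a,b)_3: α=6, u≡2; β=2, v≡2 (mod 3); (2|3)=-1, (2|3)=-1; sign (−1)^0·-1^2·-1^6 = +1.
(a,b)_7: α=3, u≡5; β=1, v≡2 (mod 7); (5|7)=-1, (2|7)=+1; sign (−1)^1·-1^1·+1^3 = +1.
(a,b)_∞: sgn(-910)=−, sgn(455)=+, so +1.
(a,b)_2: α=-15, β=-6; u≡1, v≡7 (mod 8); ε(u)ε(v)=0·1, αω(v)=-15·0, βω(u)=-6·0; sum ≡ 0  ⇒  +1.
(-910, 455 / ℚ) ramifies at {5, 13}: a division algebra.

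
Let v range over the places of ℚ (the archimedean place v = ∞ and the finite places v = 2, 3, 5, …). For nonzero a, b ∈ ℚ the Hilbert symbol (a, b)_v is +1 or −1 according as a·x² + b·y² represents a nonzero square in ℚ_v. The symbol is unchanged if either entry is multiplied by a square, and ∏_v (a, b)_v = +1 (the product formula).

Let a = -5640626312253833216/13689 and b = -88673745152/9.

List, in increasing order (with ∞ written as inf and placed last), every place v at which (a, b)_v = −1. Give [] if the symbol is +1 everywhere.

[2, inf]

Mod squares: a ≡ -1394, b ≡ -713. Check v ∈ {∞, 2, 3, 13, 17, 23, 31, 41}.
v=31: a=31^2·(≡28), b=31^1·(≡19) mod 31; (28|31)=+1, (19|31)=+1; (−1)^{2·1·15}·(+1)^1·(+1)^2 = +1.
v=23: a=23^2·(≡6), b=23^1·(≡15) mod 23; (6|23)=+1, (15|23)=-1; (−1)^{2·1·11}·(+1)^1·(-1)^2 = +1.
v=17: a=17^3·(≡6), b=17^2·(≡13) mod 17; (6|17)=-1, (13|17)=+1; (−1)^{3·2·8}·(-1)^2·(+1)^3 = +1.
v=41: a=41^3·(≡38), b=41^2·(≡10) mod 41; (38|41)=-1, (10|41)=+1; (−1)^{3·2·20}·(-1)^2·(+1)^3 = +1.
v=∞: -1394 < 0 and -713 < 0  ⇒  (a,b)_∞ = -1.
v=3: a=3^-4·(≡1), b=3^-2·(≡1) mod 3; (1|3)=+1, (1|3)=+1; (−1)^{-4·-2·1}·(+1)^-2·(+1)^-4 = +1.
v=13: a=13^-2·(≡3), b=13^0·(≡11) mod 13; (3|13)=+1, (11|13)=-1; (−1)^{-2·0·6}·(+1)^0·(-1)^-2 = +1.
v=2: v_2(a)=15, v_2(b)=8; units ≡ 7, 7 (mod 8); ε·ε+αω+βω = 1·1+15·0+8·0 ≡ 1  ⇒  (a,b)_2 = -1.
Ram(-1394, -713) = {2, ∞}; no ℚ_2-point on the conic.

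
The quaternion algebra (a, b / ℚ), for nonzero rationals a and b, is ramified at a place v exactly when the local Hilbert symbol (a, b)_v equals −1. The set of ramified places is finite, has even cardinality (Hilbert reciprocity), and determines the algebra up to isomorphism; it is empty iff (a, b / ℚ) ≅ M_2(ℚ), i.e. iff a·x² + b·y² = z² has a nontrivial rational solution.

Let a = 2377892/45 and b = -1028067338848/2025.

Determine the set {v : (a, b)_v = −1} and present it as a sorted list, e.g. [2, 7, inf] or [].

Mod squares: a ≡ 85, b ≡ -22. Check v ∈ {∞, 2, 3, 5, 11, 17}.
v=∞: 85 > 0 and -22 < 0  ⇒  (a,b)_∞ = +1.
v=3: a=3^-2·(≡1), b=3^-4·(≡2) mod 3; (1|3)=+1, (2|3)=-1; (−1)^{-2·-4·1}·(+1)^-4·(-1)^-2 = +1.
v=11: a=11^2·(≡6), b=11^3·(≡5) mod 11; (6|11)=-1, (5|11)=+1; (−1)^{2·3·5}·(-1)^3·(+1)^2 = -1.
v=5: a=5^-1·(≡3), b=5^-2·(≡2) mod 5; (3|5)=-1, (2|5)=-1; (−1)^{-1·-2·2}·(-1)^-2·(-1)^-1 = -1.
v=17: a=17^3·(≡10), b=17^6·(≡5) mod 17; (10|17)=-1, (5|17)=-1; (−1)^{3·6·8}·(-1)^6·(-1)^3 = -1.
v=2: v_2(a)=2, v_2(b)=5; units ≡ 5, 5 (mod 8); ε·ε+αω+βω = 0·0+2·1+5·1 ≡ 1  ⇒  (a,b)_2 = -1.
Ram(85, -22) = {2, 5, 11, 17}; no ℚ_2-point on the conic.

[2, 5, 11, 17]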